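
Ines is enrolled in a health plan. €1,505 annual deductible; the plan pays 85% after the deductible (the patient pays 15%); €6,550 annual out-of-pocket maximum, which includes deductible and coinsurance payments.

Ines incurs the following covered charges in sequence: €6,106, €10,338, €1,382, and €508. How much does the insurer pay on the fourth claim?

Bill 1, €6,106: deductible takes €1,505, €4,601 remains; 15% of €4,601 = €690.15. Cost to patient: €2,195.15. OOP to date €2,195.15. Plan pays €6,106 − €2,195.15 = €3,910.85.
Bill 2, €10,338: deductible met; 15% of €10,338 = €1,550.70. Patient pays €1,550.70; OOP now €3,745.85. Insurer: €10,338 − €1,550.70 = €8,787.30.
Bill 3, €1,382: deductible met; 15% of €1,382 = €207.30. Patient pays €207.30; OOP now €3,953.15. Insurer: €1,382 − €207.30 = €1,174.70.
Bill 4, €508: 15% coinsurance on €508 = €76.20. Patient pays €76.20; OOP now €4,029.35. Insurer: €508 − €76.20 = €431.80.

€431.80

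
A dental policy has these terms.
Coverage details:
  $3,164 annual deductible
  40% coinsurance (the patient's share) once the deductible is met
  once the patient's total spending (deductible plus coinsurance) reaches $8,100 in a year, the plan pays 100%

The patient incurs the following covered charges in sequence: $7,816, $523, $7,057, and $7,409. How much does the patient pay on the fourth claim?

Claim 1 ($7,816): $3,164 to deductible, leaving $4,652; coinsurance $4,652 × 40% = $1,860.80. Patient pays $5,024.80; OOP now $5,024.80.
Claim 2 ($523): deductible already satisfied, so patient's share is 40% × $523 = $209.20. Patient owes $209.20 (running OOP $5,234).
Claim 3 ($7,057): 40% coinsurance on $7,057 = $2,822.80. Cost to patient: $2,822.80. OOP to date $8,056.80.
Claim 4 ($7,409): deductible met; 40% of $7,409 = $2,963.60. OOP would hit $11,020.40 > $8,100, so the cap limits the patient to $8,100 − $8,056.80 = $43.20.

$43.20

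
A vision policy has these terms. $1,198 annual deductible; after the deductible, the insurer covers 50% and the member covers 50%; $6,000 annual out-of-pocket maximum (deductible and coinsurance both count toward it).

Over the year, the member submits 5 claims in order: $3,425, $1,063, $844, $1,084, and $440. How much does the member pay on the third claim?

#1 ($3,425): $1,198 to deductible, leaving $2,227; coinsurance $2,227 × 50% = $1,113.50. Member pays $2,311.50; OOP now $2,311.50.
#2 ($1,063): 50% coinsurance on $1,063 = $531.50. Member owes $531.50 (running OOP $2,843).
#3 ($844): 50% coinsurance on $844 = $422. Member owes $422 (running OOP $3,265).

$422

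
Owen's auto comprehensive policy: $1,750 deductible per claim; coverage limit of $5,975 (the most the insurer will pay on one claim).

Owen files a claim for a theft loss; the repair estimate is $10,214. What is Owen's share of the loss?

After the deductible, $10,214 − $1,750 = $8,464 remains.
Since $8,464 > $5,975, the payout is capped at $5,975.
The policyholder bears the rest of the original loss: $10,214 − $5,975 = $4,239.

$4,239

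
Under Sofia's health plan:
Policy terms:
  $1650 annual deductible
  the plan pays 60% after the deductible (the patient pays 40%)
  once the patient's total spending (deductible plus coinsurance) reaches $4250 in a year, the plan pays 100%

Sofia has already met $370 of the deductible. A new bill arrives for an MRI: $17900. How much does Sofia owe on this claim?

Remaining deductible: $1650 − $370 = $1280.
That leaves $17900 − $1280 = $16620 for coinsurance.
40% of $16620 = $6648 falls to the patient.
That puts the patient's cost at $1280 + $6648 = $7928 before any cap.
That would bring total out-of-pocket to $8298, past the $4250 cap. The patient is capped at $4250 − $370 = $3880 on this claim.

$3880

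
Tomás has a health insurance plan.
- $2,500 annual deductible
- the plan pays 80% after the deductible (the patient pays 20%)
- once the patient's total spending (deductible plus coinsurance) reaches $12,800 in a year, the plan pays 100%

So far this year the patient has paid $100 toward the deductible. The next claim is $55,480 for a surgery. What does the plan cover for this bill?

Remaining deductible: $2,500 − $100 = $2,400.
After the $2,400 deductible portion, $55,480 − $2,400 = $53,080 is subject to coinsurance.
Coinsurance: $53,080 × 20% = $10,616.
Patient responsibility before any cap: $2,400 + $10,616 = $13,016.
That would bring total out-of-pocket to $13,116, past the $12,800 cap. The patient is capped at $12,800 − $100 = $12,700 on this claim.
The insurer covers the remainder: $55,480 − $12,700 = $42,780.

$42,780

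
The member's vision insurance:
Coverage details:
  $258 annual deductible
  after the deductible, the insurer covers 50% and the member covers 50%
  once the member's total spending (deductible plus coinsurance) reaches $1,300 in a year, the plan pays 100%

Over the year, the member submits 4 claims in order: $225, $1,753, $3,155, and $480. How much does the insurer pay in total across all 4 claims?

Bill 1, $225: all of it applies to the deductible. Member owes $225 (running OOP $225). Insurer: $225 − $225 = $0.
Bill 2, $1,753: deductible takes $33, $1,720 remains; 50% of $1,720 = $860. Member owes $893 (running OOP $1,118). Plan pays $1,753 − $893 = $860.
Bill 3, $3,155: 50% coinsurance on $3,155 = $1,577.50. Adding that to $1,118 gives $2,695.50, past the $1,300 cap; member pays only $1,300 − $1,118 = $182. Insurer: $3,155 − $182 = $2,973.
Bill 4, $480: deductible met; 50% of $480 = $240. OOP would hit $1,540 > $1,300, so the cap limits the member to $1,300 − $1,300 = $0. Plan pays $480 − $0 = $480.
Insurer total = bills − member's total = $5,613 − $1,300 = $4,313.

$4,313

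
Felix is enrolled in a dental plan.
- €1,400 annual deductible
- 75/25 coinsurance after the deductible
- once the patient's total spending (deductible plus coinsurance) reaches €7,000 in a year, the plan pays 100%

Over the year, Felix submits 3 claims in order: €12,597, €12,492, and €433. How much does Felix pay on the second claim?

€2,800.75

Claim 1 (€12,597): deductible takes €1,400, €11,197 remains; 25% of €11,197 = €2,799.25. Patient owes €4,199.25 (running OOP €4,199.25).
Claim 2 (€12,492): deductible already satisfied, so patient's share is 25% × €12,492 = €3,123. Adding that to €4,199.25 gives €7,322.25, past the €7,000 cap; patient pays only €7,000 − €4,199.25 = €2,800.75.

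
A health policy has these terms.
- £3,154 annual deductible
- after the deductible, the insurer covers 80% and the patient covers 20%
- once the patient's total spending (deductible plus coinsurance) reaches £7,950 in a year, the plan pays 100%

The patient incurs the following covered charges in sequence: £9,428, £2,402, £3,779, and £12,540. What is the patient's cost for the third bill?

£755.80

Bill 1, £9,428: £3,154 to deductible, leaving £6,274; 20% of £6,274 = £1,254.80. Cost to patient: £4,408.80. OOP to date £4,408.80.
Bill 2, £2,402: 20% coinsurance on £2,402 = £480.40. Patient owes £480.40 (running OOP £4,889.20).
Bill 3, £3,779: 20% coinsurance on £3,779 = £755.80. Cost to patient: £755.80. OOP to date £5,645.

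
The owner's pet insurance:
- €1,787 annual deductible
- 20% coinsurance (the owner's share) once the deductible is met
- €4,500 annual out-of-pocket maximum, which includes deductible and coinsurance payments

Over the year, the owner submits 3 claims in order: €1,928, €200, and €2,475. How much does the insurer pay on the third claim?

€1,980

#1 (€1,928): €1,787 to deductible, leaving €141; owner's 20% is €28.20. Owner owes €1,815.20 (running OOP €1,815.20). Plan pays €1,928 − €1,815.20 = €112.80.
#2 (€200): deductible already satisfied, so owner's share is 20% × €200 = €40. Owner pays €40; OOP now €1,855.20. Insurer: €200 − €40 = €160.
#3 (€2,475): 20% coinsurance on €2,475 = €495. Owner owes €495 (running OOP €2,350.20). Plan pays €2,475 − €495 = €1,980.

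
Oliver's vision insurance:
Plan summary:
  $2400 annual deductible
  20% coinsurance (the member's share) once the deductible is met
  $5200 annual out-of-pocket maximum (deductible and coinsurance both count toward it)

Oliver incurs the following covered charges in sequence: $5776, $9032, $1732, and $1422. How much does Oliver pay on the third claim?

$318.40

Claim 1 ($5776): $2400 finishes the deductible; $3376 goes to coinsurance; 20% of $3376 = $675.20. Cost to member: $3075.20. OOP to date $3075.20.
Claim 2 ($9032): deductible already satisfied, so member's share is 20% × $9032 = $1806.40. Member pays $1806.40; OOP now $4881.60.
Claim 3 ($1732): deductible met; 20% of $1732 = $346.40. Adding that to $4881.60 gives $5228, past the $5200 cap; member pays only $5200 − $4881.60 = $318.40.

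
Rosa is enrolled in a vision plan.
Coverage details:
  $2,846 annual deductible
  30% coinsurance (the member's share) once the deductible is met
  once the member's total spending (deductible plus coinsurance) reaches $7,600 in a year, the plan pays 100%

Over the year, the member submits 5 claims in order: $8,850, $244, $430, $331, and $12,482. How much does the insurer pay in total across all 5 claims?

$14,737

Claim 1 ($8,850): deductible takes $2,846, $6,004 remains; 30% of $6,004 = $1,801.20. Member owes $4,647.20 (running OOP $4,647.20). Insurer: $8,850 − $4,647.20 = $4,202.80.
Claim 2 ($244): deductible met; 30% of $244 = $73.20. Cost to member: $73.20. OOP to date $4,720.40. Insurer: $244 − $73.20 = $170.80.
Claim 3 ($430): deductible already satisfied, so member's share is 30% × $430 = $129. Member pays $129; OOP now $4,849.40. Plan pays $430 − $129 = $301.
Claim 4 ($331): 30% coinsurance on $331 = $99.30. Member pays $99.30; OOP now $4,948.70. Plan pays $331 − $99.30 = $231.70.
Claim 5 ($12,482): 30% coinsurance on $12,482 = $3,744.60. Adding that to $4,948.70 gives $8,693.30, past the $7,600 cap; member pays only $7,600 − $4,948.70 = $2,651.30. Insurer: $12,482 − $2,651.30 = $9,830.70.
Insurer total: $4,202.80 + $170.80 + $301 + $231.70 + $9,830.70 = $14,737.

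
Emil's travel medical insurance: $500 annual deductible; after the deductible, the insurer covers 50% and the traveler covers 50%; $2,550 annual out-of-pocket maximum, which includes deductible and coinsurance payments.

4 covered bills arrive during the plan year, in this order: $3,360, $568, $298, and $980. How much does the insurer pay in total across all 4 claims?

Claim 1 ($3,360): deductible takes $500, $2,860 remains; traveler's 50% is $1,430. Cost to traveler: $1,930. OOP to date $1,930. Plan pays $3,360 − $1,930 = $1,430.
Claim 2 ($568): 50% coinsurance on $568 = $284. Traveler owes $284 (running OOP $2,214). Plan pays $568 − $284 = $284.
Claim 3 ($298): 50% coinsurance on $298 = $149. Traveler pays $149; OOP now $2,363. Insurer: $298 − $149 = $149.
Claim 4 ($980): deductible already satisfied, so traveler's share is 50% × $980 = $490. Adding that to $2,363 gives $2,853, past the $2,550 cap; traveler pays only $2,550 − $2,363 = $187. Plan pays $980 − $187 = $793.
Insurer total: $1,430 + $284 + $149 + $793 = $2,656.

$2,656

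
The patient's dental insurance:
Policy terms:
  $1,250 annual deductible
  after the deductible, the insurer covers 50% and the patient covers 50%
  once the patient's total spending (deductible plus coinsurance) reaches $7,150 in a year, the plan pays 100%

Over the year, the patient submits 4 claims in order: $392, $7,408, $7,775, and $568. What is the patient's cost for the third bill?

$2,625

Bill 1, $392: all of it applies to the deductible. Patient owes $392 (running OOP $392).
Bill 2, $7,408: $858 to deductible, leaving $6,550; patient's 50% is $3,275. Cost to patient: $4,133. OOP to date $4,525.
Bill 3, $7,775: deductible already satisfied, so patient's share is 50% × $7,775 = $3,887.50. Adding that to $4,525 gives $8,412.50, past the $7,150 cap; patient pays only $7,150 − $4,525 = $2,625.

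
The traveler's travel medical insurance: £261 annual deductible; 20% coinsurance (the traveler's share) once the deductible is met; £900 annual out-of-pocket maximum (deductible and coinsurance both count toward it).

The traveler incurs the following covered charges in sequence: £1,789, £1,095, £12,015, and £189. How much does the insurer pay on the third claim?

Claim 1 (£1,789): deductible takes £261, £1,528 remains; 20% of £1,528 = £305.60. Traveler pays £566.60; OOP now £566.60. Plan pays £1,789 − £566.60 = £1,222.40.
Claim 2 (£1,095): deductible already satisfied, so traveler's share is 20% × £1,095 = £219. Traveler pays £219; OOP now £785.60. Insurer: £1,095 − £219 = £876.
Claim 3 (£12,015): deductible met; 20% of £12,015 = £2,403. That would push OOP to £3,188.60, over the £900 cap, so traveler pays £900 − £785.60 = £114.40. Insurer: £12,015 − £114.40 = £11,900.60.

£11,900.60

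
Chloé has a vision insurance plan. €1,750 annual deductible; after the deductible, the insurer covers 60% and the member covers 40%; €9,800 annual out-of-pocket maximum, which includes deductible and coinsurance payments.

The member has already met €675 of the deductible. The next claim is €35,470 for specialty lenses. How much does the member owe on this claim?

€9,125

Remaining deductible: €1,750 − €675 = €1,075.
That leaves €35,470 − €1,075 = €34,395 for coinsurance.
Coinsurance: €34,395 × 40% = €13,758.
That puts the member's cost at €1,075 + €13,758 = €14,833 before any cap.
Adding €14,833 to the €675 already spent would give €15,508, which exceeds the €9,800 cap; the member pays just €9,800 − €675 = €9,125.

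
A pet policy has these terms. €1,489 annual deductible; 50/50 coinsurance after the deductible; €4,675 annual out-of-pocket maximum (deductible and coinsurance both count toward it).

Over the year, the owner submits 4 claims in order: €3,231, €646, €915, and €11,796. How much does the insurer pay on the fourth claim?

Claim 1 (€3,231): €1,489 finishes the deductible; €1,742 goes to coinsurance; coinsurance €1,742 × 50% = €871. Owner pays €2,360; OOP now €2,360. Plan pays €3,231 − €2,360 = €871.
Claim 2 (€646): deductible already satisfied, so owner's share is 50% × €646 = €323. Cost to owner: €323. OOP to date €2,683. Plan pays €646 − €323 = €323.
Claim 3 (€915): deductible met; 50% of €915 = €457.50. Cost to owner: €457.50. OOP to date €3,140.50. Insurer: €915 − €457.50 = €457.50.
Claim 4 (€11,796): deductible already satisfied, so owner's share is 50% × €11,796 = €5,898. That would push OOP to €9,038.50, over the €4,675 cap, so owner pays €4,675 − €3,140.50 = €1,534.50. Plan pays €11,796 − €1,534.50 = €10,261.50.

€10,261.50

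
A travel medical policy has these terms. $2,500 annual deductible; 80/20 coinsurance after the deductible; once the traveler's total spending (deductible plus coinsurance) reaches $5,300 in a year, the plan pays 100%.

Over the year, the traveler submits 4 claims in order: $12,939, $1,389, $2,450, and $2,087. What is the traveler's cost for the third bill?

$434.40

Claim 1 — $12,939: $2,500 to deductible, leaving $10,439; traveler's 20% is $2,087.80. Traveler owes $4,587.80 (running OOP $4,587.80).
Claim 2 — $1,389: deductible met; 20% of $1,389 = $277.80. Cost to traveler: $277.80. OOP to date $4,865.60.
Claim 3 — $2,450: deductible met; 20% of $2,450 = $490. OOP would hit $5,355.60 > $5,300, so the cap limits the traveler to $5,300 − $4,865.60 = $434.40.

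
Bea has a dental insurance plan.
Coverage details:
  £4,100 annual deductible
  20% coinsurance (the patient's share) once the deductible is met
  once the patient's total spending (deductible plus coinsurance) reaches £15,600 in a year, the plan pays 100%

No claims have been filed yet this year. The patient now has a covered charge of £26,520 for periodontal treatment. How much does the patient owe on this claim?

Nothing has been paid toward the £4,100 deductible, so the first £4,100 of this charge is applied there.
The remaining £22,420 (= £26,520 − £4,100) moves to coinsurance.
Patient's 20% share of £22,420 is £4,484.
So the patient owes £4,100 + £4,484 = £8,584 before any cap.
Total out-of-pocket so far would be £0 + £8,584 = £8,584, below the £15,600 cap — no reduction.

£8,584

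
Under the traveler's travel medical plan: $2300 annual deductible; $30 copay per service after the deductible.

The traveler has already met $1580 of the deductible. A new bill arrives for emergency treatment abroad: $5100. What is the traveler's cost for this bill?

$1580 of the $2300 deductible is already met, leaving $720.
After the $720 deductible portion, $5100 − $720 = $4380 is subject to the copay.
Copay on this service: $30.
So the traveler owes $720 + $30 = $750.

$750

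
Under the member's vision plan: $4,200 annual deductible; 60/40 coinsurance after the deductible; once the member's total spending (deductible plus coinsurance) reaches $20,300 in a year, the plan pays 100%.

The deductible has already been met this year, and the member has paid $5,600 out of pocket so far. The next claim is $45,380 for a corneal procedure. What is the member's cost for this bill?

The deductible is already satisfied, so the full bill goes to coinsurance.
Coinsurance: $45,380 × 40% = $18,152.
That would bring total out-of-pocket to $23,752, past the $20,300 cap. The member is capped at $20,300 − $5,600 = $14,700 on this claim.

$14,700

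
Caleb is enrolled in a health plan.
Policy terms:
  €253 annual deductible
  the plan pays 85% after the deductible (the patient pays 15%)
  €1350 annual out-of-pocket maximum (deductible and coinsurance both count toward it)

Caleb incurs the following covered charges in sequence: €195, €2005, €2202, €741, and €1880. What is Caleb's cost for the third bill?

Bill 1, €195: entire amount goes to the deductible. Patient pays €195; OOP now €195.
Bill 2, €2005: deductible takes €58, €1947 remains; coinsurance €1947 × 15% = €292.05. Patient owes €350.05 (running OOP €545.05).
Bill 3, €2202: deductible met; 15% of €2202 = €330.30. Patient owes €330.30 (running OOP €875.35).

€330.30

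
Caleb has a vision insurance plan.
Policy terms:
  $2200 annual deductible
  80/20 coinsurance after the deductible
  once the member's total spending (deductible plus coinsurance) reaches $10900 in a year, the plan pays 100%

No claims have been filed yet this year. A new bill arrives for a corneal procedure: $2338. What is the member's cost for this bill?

$2227.60

The full $2200 deductible is still open; $2200 of this bill applies to it.
After the $2200 deductible portion, $2338 − $2200 = $138 is subject to coinsurance.
Member's 20% share of $138 is $27.60.
So the member owes $2200 + $27.60 = $2227.60 before any cap.
Total out-of-pocket so far would be $0 + $2227.60 = $2227.60, below the $10900 cap — no reduction.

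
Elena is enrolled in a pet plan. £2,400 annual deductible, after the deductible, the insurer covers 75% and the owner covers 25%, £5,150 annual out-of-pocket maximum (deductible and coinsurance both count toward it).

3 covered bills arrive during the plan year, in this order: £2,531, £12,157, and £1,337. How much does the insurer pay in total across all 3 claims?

£10,875

Claim 1 — £2,531: £2,400 finishes the deductible; £131 goes to coinsurance; owner's 25% is £32.75. Cost to owner: £2,432.75. OOP to date £2,432.75. Plan pays £2,531 − £2,432.75 = £98.25.
Claim 2 — £12,157: 25% coinsurance on £12,157 = £3,039.25. That would push OOP to £5,472, over the £5,150 cap, so owner pays £5,150 − £2,432.75 = £2,717.25. Insurer: £12,157 − £2,717.25 = £9,439.75.
Claim 3 — £1,337: deductible already satisfied, so owner's share is 25% × £1,337 = £334.25. OOP would hit £5,484.25 > £5,150, so the cap limits the owner to £5,150 − £5,150 = £0. Plan pays £1,337 − £0 = £1,337.
Insurer total = bills − owner's total = £16,025 − £5,150 = £10,875.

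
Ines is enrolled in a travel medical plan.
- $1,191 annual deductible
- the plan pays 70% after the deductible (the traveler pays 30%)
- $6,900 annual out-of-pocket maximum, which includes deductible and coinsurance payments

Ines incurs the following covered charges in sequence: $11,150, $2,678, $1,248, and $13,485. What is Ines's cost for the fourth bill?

$1,543.50

Claim 1 — $11,150: $1,191 finishes the deductible; $9,959 goes to coinsurance; traveler's 30% is $2,987.70. Traveler owes $4,178.70 (running OOP $4,178.70).
Claim 2 — $2,678: deductible already satisfied, so traveler's share is 30% × $2,678 = $803.40. Traveler pays $803.40; OOP now $4,982.10.
Claim 3 — $1,248: deductible already satisfied, so traveler's share is 30% × $1,248 = $374.40. Traveler owes $374.40 (running OOP $5,356.50).
Claim 4 — $13,485: 30% coinsurance on $13,485 = $4,045.50. That would push OOP to $9,402, over the $6,900 cap, so traveler pays $6,900 − $5,356.50 = $1,543.50.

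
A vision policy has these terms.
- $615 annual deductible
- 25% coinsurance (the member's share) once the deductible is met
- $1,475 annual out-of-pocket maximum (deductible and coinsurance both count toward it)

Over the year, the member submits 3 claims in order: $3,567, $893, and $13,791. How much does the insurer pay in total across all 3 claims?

$16,776

Claim 1 ($3,567): deductible takes $615, $2,952 remains; coinsurance $2,952 × 25% = $738. Member pays $1,353; OOP now $1,353. Insurer: $3,567 − $1,353 = $2,214.
Claim 2 ($893): deductible met; 25% of $893 = $223.25. Adding that to $1,353 gives $1,576.25, past the $1,475 cap; member pays only $1,475 − $1,353 = $122. Plan pays $893 − $122 = $771.
Claim 3 ($13,791): 25% coinsurance on $13,791 = $3,447.75. OOP would hit $4,922.75 > $1,475, so the cap limits the member to $1,475 − $1,475 = $0. Insurer: $13,791 − $0 = $13,791.
Insurer total = bills − member's total = $18,251 − $1,475 = $16,776.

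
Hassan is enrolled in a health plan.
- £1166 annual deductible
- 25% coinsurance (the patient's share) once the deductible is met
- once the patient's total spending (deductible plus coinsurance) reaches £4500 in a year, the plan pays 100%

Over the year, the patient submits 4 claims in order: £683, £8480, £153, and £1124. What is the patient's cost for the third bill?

Claim 1 (£683): fully absorbed by the deductible. Cost to patient: £683. OOP to date £683.
Claim 2 (£8480): £483 to deductible, leaving £7997; patient's 25% is £1999.25. Patient pays £2482.25; OOP now £3165.25.
Claim 3 (£153): deductible already satisfied, so patient's share is 25% × £153 = £38.25. Cost to patient: £38.25. OOP to date £3203.50.

£38.25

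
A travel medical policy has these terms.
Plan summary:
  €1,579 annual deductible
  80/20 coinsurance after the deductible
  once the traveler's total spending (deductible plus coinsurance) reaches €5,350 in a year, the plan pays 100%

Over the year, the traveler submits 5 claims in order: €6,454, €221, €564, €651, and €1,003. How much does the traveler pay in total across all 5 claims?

€3,041.80

Claim 1 (€6,454): deductible takes €1,579, €4,875 remains; traveler's 20% is €975. Traveler pays €2,554; OOP now €2,554.
Claim 2 (€221): deductible already satisfied, so traveler's share is 20% × €221 = €44.20. Cost to traveler: €44.20. OOP to date €2,598.20.
Claim 3 (€564): 20% coinsurance on €564 = €112.80. Traveler owes €112.80 (running OOP €2,711).
Claim 4 (€651): deductible already satisfied, so traveler's share is 20% × €651 = €130.20. Cost to traveler: €130.20. OOP to date €2,841.20.
Claim 5 (€1,003): deductible already satisfied, so traveler's share is 20% × €1,003 = €200.60. Cost to traveler: €200.60. OOP to date €3,041.80.
Total paid by the traveler: €2,554 + €44.20 + €112.80 + €130.20 + €200.60 = €3,041.80.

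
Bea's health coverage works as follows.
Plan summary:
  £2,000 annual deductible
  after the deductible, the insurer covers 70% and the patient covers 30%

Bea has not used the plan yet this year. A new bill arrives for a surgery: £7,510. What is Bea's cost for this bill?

Deductible not yet touched, so the first £2,000 of the bill goes to the deductible.
That leaves £7,510 − £2,000 = £5,510 for coinsurance.
Patient's 30% share of £5,510 is £1,653.
That puts the patient's cost at £2,000 + £1,653 = £3,653.

£3,653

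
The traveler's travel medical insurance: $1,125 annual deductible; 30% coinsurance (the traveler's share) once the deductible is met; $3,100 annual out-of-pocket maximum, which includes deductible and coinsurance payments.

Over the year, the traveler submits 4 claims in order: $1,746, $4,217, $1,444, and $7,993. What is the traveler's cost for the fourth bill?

$90.40

Bill 1, $1,746: $1,125 finishes the deductible; $621 goes to coinsurance; 30% of $621 = $186.30. Traveler pays $1,311.30; OOP now $1,311.30.
Bill 2, $4,217: 30% coinsurance on $4,217 = $1,265.10. Traveler owes $1,265.10 (running OOP $2,576.40).
Bill 3, $1,444: deductible met; 30% of $1,444 = $433.20. Traveler pays $433.20; OOP now $3,009.60.
Bill 4, $7,993: deductible already satisfied, so traveler's share is 30% × $7,993 = $2,397.90. Adding that to $3,009.60 gives $5,407.50, past the $3,100 cap; traveler pays only $3,100 − $3,009.60 = $90.40.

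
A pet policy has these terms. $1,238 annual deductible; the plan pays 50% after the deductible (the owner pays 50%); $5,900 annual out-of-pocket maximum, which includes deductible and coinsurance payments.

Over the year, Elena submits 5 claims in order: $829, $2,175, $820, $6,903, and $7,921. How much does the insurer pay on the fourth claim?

$3,534

Bill 1, $829: fully absorbed by the deductible. Cost to owner: $829. OOP to date $829. Plan pays $829 − $829 = $0.
Bill 2, $2,175: $409 to deductible, leaving $1,766; owner's 50% is $883. Cost to owner: $1,292. OOP to date $2,121. Plan pays $2,175 − $1,292 = $883.
Bill 3, $820: deductible met; 50% of $820 = $410. Cost to owner: $410. OOP to date $2,531. Insurer: $820 − $410 = $410.
Bill 4, $6,903: deductible met; 50% of $6,903 = $3,451.50. OOP would hit $5,982.50 > $5,900, so the cap limits the owner to $5,900 − $2,531 = $3,369. Insurer: $6,903 − $3,369 = $3,534.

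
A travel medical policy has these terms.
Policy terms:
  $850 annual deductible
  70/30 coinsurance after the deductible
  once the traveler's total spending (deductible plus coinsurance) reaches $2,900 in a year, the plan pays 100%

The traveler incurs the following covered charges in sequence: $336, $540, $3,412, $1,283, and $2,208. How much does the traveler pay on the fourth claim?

$384.90

#1 ($336): entire amount goes to the deductible. Cost to traveler: $336. OOP to date $336.
#2 ($540): deductible takes $514, $26 remains; coinsurance $26 × 30% = $7.80. Traveler pays $521.80; OOP now $857.80.
#3 ($3,412): deductible already satisfied, so traveler's share is 30% × $3,412 = $1,023.60. Traveler owes $1,023.60 (running OOP $1,881.40).
#4 ($1,283): deductible already satisfied, so traveler's share is 30% × $1,283 = $384.90. Traveler pays $384.90; OOP now $2,266.30.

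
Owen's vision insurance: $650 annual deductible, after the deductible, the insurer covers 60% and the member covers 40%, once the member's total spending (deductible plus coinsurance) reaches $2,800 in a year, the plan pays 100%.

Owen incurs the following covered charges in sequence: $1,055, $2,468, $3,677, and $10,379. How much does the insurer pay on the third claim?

$2,676.20

Claim 1 ($1,055): $650 to deductible, leaving $405; 40% of $405 = $162. Member pays $812; OOP now $812. Insurer: $1,055 − $812 = $243.
Claim 2 ($2,468): deductible already satisfied, so member's share is 40% × $2,468 = $987.20. Cost to member: $987.20. OOP to date $1,799.20. Insurer: $2,468 − $987.20 = $1,480.80.
Claim 3 ($3,677): 40% coinsurance on $3,677 = $1,470.80. OOP would hit $3,270 > $2,800, so the cap limits the member to $2,800 − $1,799.20 = $1,000.80. Insurer: $3,677 − $1,000.80 = $2,676.20.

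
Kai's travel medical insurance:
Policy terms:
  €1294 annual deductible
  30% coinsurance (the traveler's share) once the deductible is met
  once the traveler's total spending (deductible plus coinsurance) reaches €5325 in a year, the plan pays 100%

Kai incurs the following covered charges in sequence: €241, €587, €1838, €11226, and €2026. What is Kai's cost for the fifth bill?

€251.60

Claim 1 — €241: fully absorbed by the deductible. Cost to traveler: €241. OOP to date €241.
Claim 2 — €587: fully absorbed by the deductible. Cost to traveler: €587. OOP to date €828.
Claim 3 — €1838: €466 finishes the deductible; €1372 goes to coinsurance; 30% of €1372 = €411.60. Traveler pays €877.60; OOP now €1705.60.
Claim 4 — €11226: 30% coinsurance on €11226 = €3367.80. Cost to traveler: €3367.80. OOP to date €5073.40.
Claim 5 — €2026: 30% coinsurance on €2026 = €607.80. OOP would hit €5681.20 > €5325, so the cap limits the traveler to €5325 − €5073.40 = €251.60.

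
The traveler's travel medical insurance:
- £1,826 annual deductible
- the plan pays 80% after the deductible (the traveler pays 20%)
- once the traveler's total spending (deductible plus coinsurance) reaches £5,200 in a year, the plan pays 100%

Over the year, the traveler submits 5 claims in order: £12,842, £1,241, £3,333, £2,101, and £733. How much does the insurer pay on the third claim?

£2,666.40

Claim 1 (£12,842): deductible takes £1,826, £11,016 remains; 20% of £11,016 = £2,203.20. Traveler pays £4,029.20; OOP now £4,029.20. Insurer: £12,842 − £4,029.20 = £8,812.80.
Claim 2 (£1,241): deductible already satisfied, so traveler's share is 20% × £1,241 = £248.20. Cost to traveler: £248.20. OOP to date £4,277.40. Insurer: £1,241 − £248.20 = £992.80.
Claim 3 (£3,333): deductible already satisfied, so traveler's share is 20% × £3,333 = £666.60. Cost to traveler: £666.60. OOP to date £4,944. Plan pays £3,333 − £666.60 = £2,666.40.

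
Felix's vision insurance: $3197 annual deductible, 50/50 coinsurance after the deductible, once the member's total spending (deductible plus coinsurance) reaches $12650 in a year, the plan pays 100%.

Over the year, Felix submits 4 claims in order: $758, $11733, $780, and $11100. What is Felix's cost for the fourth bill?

Claim 1 ($758): entire amount goes to the deductible. Member owes $758 (running OOP $758).
Claim 2 ($11733): $2439 finishes the deductible; $9294 goes to coinsurance; coinsurance $9294 × 50% = $4647. Member pays $7086; OOP now $7844.
Claim 3 ($780): deductible already satisfied, so member's share is 50% × $780 = $390. Cost to member: $390. OOP to date $8234.
Claim 4 ($11100): deductible already satisfied, so member's share is 50% × $11100 = $5550. Adding that to $8234 gives $13784, past the $12650 cap; member pays only $12650 − $8234 = $4416.

$4416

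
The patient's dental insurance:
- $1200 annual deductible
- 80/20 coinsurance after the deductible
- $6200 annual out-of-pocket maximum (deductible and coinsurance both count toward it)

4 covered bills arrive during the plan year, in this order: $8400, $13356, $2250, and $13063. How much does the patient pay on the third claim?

$450

Claim 1 ($8400): $1200 to deductible, leaving $7200; patient's 20% is $1440. Patient pays $2640; OOP now $2640.
Claim 2 ($13356): 20% coinsurance on $13356 = $2671.20. Patient owes $2671.20 (running OOP $5311.20).
Claim 3 ($2250): 20% coinsurance on $2250 = $450. Patient pays $450; OOP now $5761.20.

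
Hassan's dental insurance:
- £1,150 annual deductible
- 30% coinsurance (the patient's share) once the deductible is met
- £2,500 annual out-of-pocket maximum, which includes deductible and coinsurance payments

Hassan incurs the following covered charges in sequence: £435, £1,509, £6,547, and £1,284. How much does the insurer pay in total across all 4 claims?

£7,275

Claim 1 (£435): all of it applies to the deductible. Patient pays £435; OOP now £435. Insurer: £435 − £435 = £0.
Claim 2 (£1,509): deductible takes £715, £794 remains; patient's 30% is £238.20. Patient pays £953.20; OOP now £1,388.20. Insurer: £1,509 − £953.20 = £555.80.
Claim 3 (£6,547): deductible met; 30% of £6,547 = £1,964.10. Adding that to £1,388.20 gives £3,352.30, past the £2,500 cap; patient pays only £2,500 − £1,388.20 = £1,111.80. Insurer: £6,547 − £1,111.80 = £5,435.20.
Claim 4 (£1,284): 30% coinsurance on £1,284 = £385.20. That would push OOP to £2,885.20, over the £2,500 cap, so patient pays £2,500 − £2,500 = £0. Insurer: £1,284 − £0 = £1,284.
Insurer total = bills − patient's total = £9,775 − £2,500 = £7,275.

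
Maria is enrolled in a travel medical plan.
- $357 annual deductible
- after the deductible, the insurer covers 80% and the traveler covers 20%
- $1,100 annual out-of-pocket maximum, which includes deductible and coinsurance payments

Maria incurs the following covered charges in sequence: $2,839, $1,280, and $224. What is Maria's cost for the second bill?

$246.60

#1 ($2,839): $357 to deductible, leaving $2,482; traveler's 20% is $496.40. Cost to traveler: $853.40. OOP to date $853.40.
#2 ($1,280): 20% coinsurance on $1,280 = $256. Adding that to $853.40 gives $1,109.40, past the $1,100 cap; traveler pays only $1,100 − $853.40 = $246.60.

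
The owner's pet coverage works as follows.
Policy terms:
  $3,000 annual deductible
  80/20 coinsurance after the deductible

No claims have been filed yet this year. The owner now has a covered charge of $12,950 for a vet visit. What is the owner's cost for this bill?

Nothing has been paid toward the $3,000 deductible, so the first $3,000 of this charge is applied there.
The remaining $9,950 (= $12,950 − $3,000) moves to coinsurance.
Coinsurance: $9,950 × 20% = $1,990.
That puts the owner's cost at $3,000 + $1,990 = $4,990.

$4,990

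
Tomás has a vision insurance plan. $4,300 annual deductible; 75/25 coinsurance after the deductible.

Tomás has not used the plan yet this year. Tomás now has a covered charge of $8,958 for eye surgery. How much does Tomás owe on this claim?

Nothing has been paid toward the $4,300 deductible, so the first $4,300 of this charge is applied there.
The remaining $4,658 (= $8,958 − $4,300) moves to coinsurance.
25% of $4,658 = $1,164.50 falls to the member.
Member responsibility: $4,300 + $1,164.50 = $5,464.50.

$5,464.50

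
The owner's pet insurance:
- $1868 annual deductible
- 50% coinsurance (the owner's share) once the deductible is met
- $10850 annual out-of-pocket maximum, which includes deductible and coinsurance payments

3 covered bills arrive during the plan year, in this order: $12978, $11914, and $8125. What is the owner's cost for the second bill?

$3427

#1 ($12978): $1868 finishes the deductible; $11110 goes to coinsurance; owner's 50% is $5555. Owner pays $7423; OOP now $7423.
#2 ($11914): 50% coinsurance on $11914 = $5957. That would push OOP to $13380, over the $10850 cap, so owner pays $10850 − $7423 = $3427.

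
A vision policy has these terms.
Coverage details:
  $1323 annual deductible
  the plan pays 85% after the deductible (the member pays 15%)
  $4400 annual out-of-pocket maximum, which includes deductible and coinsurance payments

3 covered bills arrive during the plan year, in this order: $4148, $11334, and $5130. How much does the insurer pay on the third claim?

#1 ($4148): deductible takes $1323, $2825 remains; 15% of $2825 = $423.75. Cost to member: $1746.75. OOP to date $1746.75. Plan pays $4148 − $1746.75 = $2401.25.
#2 ($11334): 15% coinsurance on $11334 = $1700.10. Member pays $1700.10; OOP now $3446.85. Plan pays $11334 − $1700.10 = $9633.90.
#3 ($5130): deductible met; 15% of $5130 = $769.50. Member pays $769.50; OOP now $4216.35. Insurer: $5130 − $769.50 = $4360.50.

$4360.50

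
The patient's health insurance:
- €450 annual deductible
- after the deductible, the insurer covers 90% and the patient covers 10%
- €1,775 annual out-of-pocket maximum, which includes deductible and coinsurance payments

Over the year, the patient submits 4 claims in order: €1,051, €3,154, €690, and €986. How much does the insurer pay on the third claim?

€621

Claim 1 — €1,051: €450 to deductible, leaving €601; 10% of €601 = €60.10. Cost to patient: €510.10. OOP to date €510.10. Insurer: €1,051 − €510.10 = €540.90.
Claim 2 — €3,154: deductible met; 10% of €3,154 = €315.40. Patient pays €315.40; OOP now €825.50. Plan pays €3,154 − €315.40 = €2,838.60.
Claim 3 — €690: 10% coinsurance on €690 = €69. Patient pays €69; OOP now €894.50. Plan pays €690 − €69 = €621.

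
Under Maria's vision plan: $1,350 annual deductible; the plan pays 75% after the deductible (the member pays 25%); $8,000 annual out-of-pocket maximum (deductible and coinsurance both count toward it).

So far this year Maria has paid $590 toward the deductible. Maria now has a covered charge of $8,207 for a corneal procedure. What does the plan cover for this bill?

Remaining deductible: $1,350 − $590 = $760.
After the $760 deductible portion, $8,207 − $760 = $7,447 is subject to coinsurance.
Coinsurance: $7,447 × 25% = $1,861.75.
That puts the member's cost at $760 + $1,861.75 = $2,621.75 before any cap.
Year-to-date out-of-pocket becomes $590 + $2,621.75 = $3,211.75, still under the $8,000 maximum, so no cap applies.
Insurer pays the balance: $8,207 − $2,621.75 = $5,585.25.

$5,585.25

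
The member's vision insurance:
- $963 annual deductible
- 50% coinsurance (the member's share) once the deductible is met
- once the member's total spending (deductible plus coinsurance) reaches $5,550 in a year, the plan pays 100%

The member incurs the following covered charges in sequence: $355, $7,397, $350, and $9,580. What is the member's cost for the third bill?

$175

Claim 1 ($355): all of it applies to the deductible. Member pays $355; OOP now $355.
Claim 2 ($7,397): deductible takes $608, $6,789 remains; coinsurance $6,789 × 50% = $3,394.50. Member owes $4,002.50 (running OOP $4,357.50).
Claim 3 ($350): deductible already satisfied, so member's share is 50% × $350 = $175. Member owes $175 (running OOP $4,532.50).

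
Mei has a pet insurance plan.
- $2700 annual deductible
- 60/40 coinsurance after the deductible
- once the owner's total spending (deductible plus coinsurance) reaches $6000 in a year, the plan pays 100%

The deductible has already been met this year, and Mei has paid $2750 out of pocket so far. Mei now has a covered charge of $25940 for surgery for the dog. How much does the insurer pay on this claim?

$22690

With the deductible met, the entire $25940 is subject to coinsurance.
Owner's 40% share of $25940 is $10376.
Adding $10376 to the $2750 already spent would give $13126, which exceeds the $6000 cap; the owner pays just $6000 − $2750 = $3250.
The insurer covers the remainder: $25940 − $3250 = $22690.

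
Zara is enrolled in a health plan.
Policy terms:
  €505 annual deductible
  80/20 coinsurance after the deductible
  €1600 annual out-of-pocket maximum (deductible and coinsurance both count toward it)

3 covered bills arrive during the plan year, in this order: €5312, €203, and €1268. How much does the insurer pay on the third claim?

€1175

Bill 1, €5312: €505 finishes the deductible; €4807 goes to coinsurance; coinsurance €4807 × 20% = €961.40. Cost to patient: €1466.40. OOP to date €1466.40. Insurer: €5312 − €1466.40 = €3845.60.
Bill 2, €203: deductible met; 20% of €203 = €40.60. Patient owes €40.60 (running OOP €1507). Insurer: €203 − €40.60 = €162.40.
Bill 3, €1268: deductible met; 20% of €1268 = €253.60. Adding that to €1507 gives €1760.60, past the €1600 cap; patient pays only €1600 − €1507 = €93. Plan pays €1268 − €93 = €1175.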